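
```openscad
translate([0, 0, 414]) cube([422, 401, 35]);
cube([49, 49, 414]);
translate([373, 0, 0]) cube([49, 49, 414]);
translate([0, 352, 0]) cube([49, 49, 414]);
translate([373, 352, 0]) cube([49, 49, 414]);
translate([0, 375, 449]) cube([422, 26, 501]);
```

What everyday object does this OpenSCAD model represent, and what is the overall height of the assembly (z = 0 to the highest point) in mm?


A chair. The overall height is 950 mm.

A slab on four corner posts with a tall panel at the back — a chair. The seat slab sits at z = 414 with thickness 35, and the 501 mm backrest starts at the seat top, so the overall height is 414 + 35 + 501 = 950 mm.


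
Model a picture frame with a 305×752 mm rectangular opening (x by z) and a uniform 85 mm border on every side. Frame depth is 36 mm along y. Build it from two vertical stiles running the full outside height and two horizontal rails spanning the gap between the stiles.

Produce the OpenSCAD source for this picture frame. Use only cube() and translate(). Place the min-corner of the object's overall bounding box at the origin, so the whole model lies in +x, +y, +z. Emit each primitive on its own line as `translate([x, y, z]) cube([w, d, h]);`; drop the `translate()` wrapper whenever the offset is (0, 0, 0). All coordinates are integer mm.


cube([85, 36, 922]);
translate([390, 0, 0]) cube([85, 36, 922]);
translate([85, 0, 0]) cube([305, 36, 85]);
translate([85, 0, 837]) cube([305, 36, 85]);


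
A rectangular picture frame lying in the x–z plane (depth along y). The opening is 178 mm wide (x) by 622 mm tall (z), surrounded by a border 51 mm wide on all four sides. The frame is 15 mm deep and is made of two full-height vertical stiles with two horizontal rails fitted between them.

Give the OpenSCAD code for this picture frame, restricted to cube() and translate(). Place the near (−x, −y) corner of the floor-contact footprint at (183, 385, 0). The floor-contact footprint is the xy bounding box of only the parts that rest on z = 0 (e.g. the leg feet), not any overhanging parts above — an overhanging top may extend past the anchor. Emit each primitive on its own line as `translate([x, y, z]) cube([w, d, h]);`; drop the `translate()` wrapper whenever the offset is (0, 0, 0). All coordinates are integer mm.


translate([183, 385, 0]) cube([51, 15, 724]);
translate([412, 385, 0]) cube([51, 15, 724]);
translate([234, 385, 0]) cube([178, 15, 51]);
translate([234, 385, 673]) cube([178, 15, 51]);


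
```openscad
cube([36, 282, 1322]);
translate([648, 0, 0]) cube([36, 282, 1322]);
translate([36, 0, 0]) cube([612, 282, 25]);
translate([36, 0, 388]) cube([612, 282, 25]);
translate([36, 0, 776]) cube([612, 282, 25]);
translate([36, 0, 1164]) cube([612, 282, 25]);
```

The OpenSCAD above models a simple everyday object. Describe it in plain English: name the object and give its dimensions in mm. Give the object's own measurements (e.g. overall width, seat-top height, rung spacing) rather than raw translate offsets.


An open bookshelf. Two side panels, each 36 mm thick, 282 mm deep and 1322 mm tall, stand 684 mm apart (outside-to-outside). Between them sit 4 shelves, each 25 mm thick and 282 mm deep, spanning the full gap between the sides. The bottom shelf rests on the floor (its underside at z = 0) and the clear gap between one shelf's top and the next shelf's underside is 363 mm.


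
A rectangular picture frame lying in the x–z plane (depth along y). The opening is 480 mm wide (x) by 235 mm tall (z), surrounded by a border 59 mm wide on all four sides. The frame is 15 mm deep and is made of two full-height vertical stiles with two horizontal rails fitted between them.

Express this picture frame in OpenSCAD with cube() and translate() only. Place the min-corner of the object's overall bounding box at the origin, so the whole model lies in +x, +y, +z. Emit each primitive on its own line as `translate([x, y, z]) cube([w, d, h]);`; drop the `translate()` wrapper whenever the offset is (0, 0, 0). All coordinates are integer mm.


cube([59, 15, 353]);
translate([539, 0, 0]) cube([59, 15, 353]);
translate([59, 0, 0]) cube([480, 15, 59]);
translate([59, 0, 294]) cube([480, 15, 59]);


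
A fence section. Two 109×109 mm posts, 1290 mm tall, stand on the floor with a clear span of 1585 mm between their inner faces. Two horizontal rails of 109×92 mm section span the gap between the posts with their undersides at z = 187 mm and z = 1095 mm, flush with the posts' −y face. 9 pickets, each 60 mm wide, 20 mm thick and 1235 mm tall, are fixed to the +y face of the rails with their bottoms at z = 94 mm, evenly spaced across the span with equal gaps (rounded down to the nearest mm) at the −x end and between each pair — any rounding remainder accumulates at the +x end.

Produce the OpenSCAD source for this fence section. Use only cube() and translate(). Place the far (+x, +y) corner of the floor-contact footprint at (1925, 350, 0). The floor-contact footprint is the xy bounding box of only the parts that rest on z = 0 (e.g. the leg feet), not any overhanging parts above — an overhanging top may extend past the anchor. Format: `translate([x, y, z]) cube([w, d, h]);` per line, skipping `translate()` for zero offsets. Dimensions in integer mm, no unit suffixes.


translate([122, 241, 0]) cube([109, 109, 1290]);
translate([1816, 241, 0]) cube([109, 109, 1290]);
translate([231, 241, 187]) cube([1585, 109, 92]);
translate([231, 241, 1095]) cube([1585, 109, 92]);
translate([335, 350, 94]) cube([60, 20, 1235]);
translate([499, 350, 94]) cube([60, 20, 1235]);
translate([663, 350, 94]) cube([60, 20, 1235]);
translate([827, 350, 94]) cube([60, 20, 1235]);
translate([991, 350, 94]) cube([60, 20, 1235]);
translate([1155, 350, 94]) cube([60, 20, 1235]);
translate([1319, 350, 94]) cube([60, 20, 1235]);
translate([1483, 350, 94]) cube([60, 20, 1235]);
translate([1647, 350, 94]) cube([60, 20, 1235]);


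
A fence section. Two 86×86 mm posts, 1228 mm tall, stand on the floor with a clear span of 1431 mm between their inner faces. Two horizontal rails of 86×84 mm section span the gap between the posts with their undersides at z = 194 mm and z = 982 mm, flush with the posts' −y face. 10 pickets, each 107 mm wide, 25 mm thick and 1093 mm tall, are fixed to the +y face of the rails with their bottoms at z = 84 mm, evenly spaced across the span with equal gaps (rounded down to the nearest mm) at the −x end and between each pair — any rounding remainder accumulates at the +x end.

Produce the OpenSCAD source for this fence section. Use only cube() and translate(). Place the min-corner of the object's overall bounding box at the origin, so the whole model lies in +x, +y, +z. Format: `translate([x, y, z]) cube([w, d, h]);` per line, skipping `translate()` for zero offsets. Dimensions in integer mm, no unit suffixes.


cube([86, 86, 1228]);
translate([1517, 0, 0]) cube([86, 86, 1228]);
translate([86, 0, 194]) cube([1431, 86, 84]);
translate([86, 0, 982]) cube([1431, 86, 84]);
translate([118, 86, 84]) cube([107, 25, 1093]);
translate([257, 86, 84]) cube([107, 25, 1093]);
translate([396, 86, 84]) cube([107, 25, 1093]);
translate([535, 86, 84]) cube([107, 25, 1093]);
translate([674, 86, 84]) cube([107, 25, 1093]);
translate([813, 86, 84]) cube([107, 25, 1093]);
translate([952, 86, 84]) cube([107, 25, 1093]);
translate([1091, 86, 84]) cube([107, 25, 1093]);
translate([1230, 86, 84]) cube([107, 25, 1093]);
translate([1369, 86, 84]) cube([107, 25, 1093]);


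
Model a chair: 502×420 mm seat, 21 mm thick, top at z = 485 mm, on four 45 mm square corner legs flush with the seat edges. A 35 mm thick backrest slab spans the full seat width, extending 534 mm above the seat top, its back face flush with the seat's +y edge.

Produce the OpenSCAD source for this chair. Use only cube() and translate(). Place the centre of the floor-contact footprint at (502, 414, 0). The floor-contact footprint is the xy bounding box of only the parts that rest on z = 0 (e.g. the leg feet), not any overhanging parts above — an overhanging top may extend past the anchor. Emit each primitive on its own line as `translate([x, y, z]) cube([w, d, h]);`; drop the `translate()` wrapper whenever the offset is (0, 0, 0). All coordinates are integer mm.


translate([251, 204, 464]) cube([502, 420, 21]);
translate([251, 204, 0]) cube([45, 45, 464]);
translate([708, 204, 0]) cube([45, 45, 464]);
translate([251, 579, 0]) cube([45, 45, 464]);
translate([708, 579, 0]) cube([45, 45, 464]);
translate([251, 589, 485]) cube([502, 35, 534]);


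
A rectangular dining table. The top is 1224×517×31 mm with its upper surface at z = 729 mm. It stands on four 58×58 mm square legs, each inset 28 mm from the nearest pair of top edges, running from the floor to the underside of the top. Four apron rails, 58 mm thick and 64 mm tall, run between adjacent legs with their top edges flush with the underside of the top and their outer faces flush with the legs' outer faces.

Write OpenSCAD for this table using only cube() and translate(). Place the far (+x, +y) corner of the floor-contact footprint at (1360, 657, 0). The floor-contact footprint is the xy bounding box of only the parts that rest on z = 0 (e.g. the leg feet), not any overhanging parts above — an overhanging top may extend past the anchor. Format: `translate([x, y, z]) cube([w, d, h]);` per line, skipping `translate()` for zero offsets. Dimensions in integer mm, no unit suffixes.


translate([164, 168, 698]) cube([1224, 517, 31]);
translate([192, 196, 0]) cube([58, 58, 698]);
translate([1302, 196, 0]) cube([58, 58, 698]);
translate([192, 599, 0]) cube([58, 58, 698]);
translate([1302, 599, 0]) cube([58, 58, 698]);
translate([250, 196, 634]) cube([1052, 58, 64]);
translate([250, 599, 634]) cube([1052, 58, 64]);
translate([192, 254, 634]) cube([58, 345, 64]);
translate([1302, 254, 634]) cube([58, 345, 64]);


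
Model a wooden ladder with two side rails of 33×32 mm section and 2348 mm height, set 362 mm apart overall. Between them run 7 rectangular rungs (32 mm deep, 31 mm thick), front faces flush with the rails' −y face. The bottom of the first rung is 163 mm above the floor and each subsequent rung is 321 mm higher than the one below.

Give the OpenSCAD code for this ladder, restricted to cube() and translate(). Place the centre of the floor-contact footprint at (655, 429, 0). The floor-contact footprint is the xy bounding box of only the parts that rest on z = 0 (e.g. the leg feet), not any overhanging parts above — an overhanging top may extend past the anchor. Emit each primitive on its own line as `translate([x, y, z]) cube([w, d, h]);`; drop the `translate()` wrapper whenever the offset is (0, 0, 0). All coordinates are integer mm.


translate([474, 413, 0]) cube([33, 32, 2348]);
translate([803, 413, 0]) cube([33, 32, 2348]);
translate([507, 413, 163]) cube([296, 32, 31]);
translate([507, 413, 484]) cube([296, 32, 31]);
translate([507, 413, 805]) cube([296, 32, 31]);
translate([507, 413, 1126]) cube([296, 32, 31]);
translate([507, 413, 1447]) cube([296, 32, 31]);
translate([507, 413, 1768]) cube([296, 32, 31]);
translate([507, 413, 2089]) cube([296, 32, 31]);


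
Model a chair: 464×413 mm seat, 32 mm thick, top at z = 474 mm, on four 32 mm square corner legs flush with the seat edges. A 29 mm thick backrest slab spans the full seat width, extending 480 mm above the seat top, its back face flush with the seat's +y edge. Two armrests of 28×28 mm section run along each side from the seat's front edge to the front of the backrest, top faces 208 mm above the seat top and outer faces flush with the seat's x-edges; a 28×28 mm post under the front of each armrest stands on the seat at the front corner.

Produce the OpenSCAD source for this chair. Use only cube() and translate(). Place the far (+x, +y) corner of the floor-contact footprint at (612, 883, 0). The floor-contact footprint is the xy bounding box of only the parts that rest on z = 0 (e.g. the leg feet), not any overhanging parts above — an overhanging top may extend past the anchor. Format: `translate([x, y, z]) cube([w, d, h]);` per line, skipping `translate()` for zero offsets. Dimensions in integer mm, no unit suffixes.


// leg_h = 474 - 32 = 442
// arm post h = 208 - 28 = 180
translate([148, 470, 442]) cube([464, 413, 32]);
translate([148, 470, 0]) cube([32, 32, 442]);
translate([580, 470, 0]) cube([32, 32, 442]);
translate([148, 851, 0]) cube([32, 32, 442]);
translate([580, 851, 0]) cube([32, 32, 442]);
translate([148, 854, 474]) cube([464, 29, 480]);
translate([148, 470, 654]) cube([28, 384, 28]);
translate([584, 470, 654]) cube([28, 384, 28]);
translate([148, 470, 474]) cube([28, 28, 180]);
translate([584, 470, 474]) cube([28, 28, 180]);


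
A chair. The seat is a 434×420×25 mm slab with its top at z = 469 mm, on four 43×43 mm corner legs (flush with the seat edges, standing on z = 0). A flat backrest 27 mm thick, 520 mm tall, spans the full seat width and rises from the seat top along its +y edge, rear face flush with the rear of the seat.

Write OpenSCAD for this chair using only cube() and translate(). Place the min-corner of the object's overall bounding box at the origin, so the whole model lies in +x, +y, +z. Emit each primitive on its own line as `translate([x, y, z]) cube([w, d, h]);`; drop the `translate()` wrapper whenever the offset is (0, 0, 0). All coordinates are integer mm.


translate([0, 0, 444]) cube([434, 420, 25]);
cube([43, 43, 444]);
translate([391, 0, 0]) cube([43, 43, 444]);
translate([0, 377, 0]) cube([43, 43, 444]);
translate([391, 377, 0]) cube([43, 43, 444]);
translate([0, 393, 469]) cube([434, 27, 520]);


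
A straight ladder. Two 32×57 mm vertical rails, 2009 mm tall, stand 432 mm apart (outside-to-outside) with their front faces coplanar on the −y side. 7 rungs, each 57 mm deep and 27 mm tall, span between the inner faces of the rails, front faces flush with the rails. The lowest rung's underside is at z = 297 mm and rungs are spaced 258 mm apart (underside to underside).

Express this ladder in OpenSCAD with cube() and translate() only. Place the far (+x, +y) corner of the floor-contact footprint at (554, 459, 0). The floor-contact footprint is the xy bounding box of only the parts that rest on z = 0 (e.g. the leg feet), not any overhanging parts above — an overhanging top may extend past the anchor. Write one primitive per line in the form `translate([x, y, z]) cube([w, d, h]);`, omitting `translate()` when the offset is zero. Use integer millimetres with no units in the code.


// rung span = 432 - 2*32 = 368
// rung[k] z = 297 + k*258
translate([122, 402, 0]) cube([32, 57, 2009]);
translate([522, 402, 0]) cube([32, 57, 2009]);
translate([154, 402, 297]) cube([368, 57, 27]);
translate([154, 402, 555]) cube([368, 57, 27]);
translate([154, 402, 813]) cube([368, 57, 27]);
translate([154, 402, 1071]) cube([368, 57, 27]);
translate([154, 402, 1329]) cube([368, 57, 27]);
translate([154, 402, 1587]) cube([368, 57, 27]);
translate([154, 402, 1845]) cube([368, 57, 27]);


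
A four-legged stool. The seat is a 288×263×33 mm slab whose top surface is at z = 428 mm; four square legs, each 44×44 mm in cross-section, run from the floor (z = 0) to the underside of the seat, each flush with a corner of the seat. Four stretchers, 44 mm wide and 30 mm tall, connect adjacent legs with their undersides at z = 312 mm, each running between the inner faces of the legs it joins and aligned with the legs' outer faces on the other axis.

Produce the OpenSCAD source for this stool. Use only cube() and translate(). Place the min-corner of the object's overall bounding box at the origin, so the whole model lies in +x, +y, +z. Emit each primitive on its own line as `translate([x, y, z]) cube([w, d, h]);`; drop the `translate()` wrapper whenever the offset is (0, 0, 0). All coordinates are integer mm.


translate([0, 0, 395]) cube([288, 263, 33]);
cube([44, 44, 395]);
translate([244, 0, 0]) cube([44, 44, 395]);
translate([0, 219, 0]) cube([44, 44, 395]);
translate([244, 219, 0]) cube([44, 44, 395]);
translate([44, 0, 312]) cube([200, 44, 30]);
translate([44, 219, 312]) cube([200, 44, 30]);
translate([0, 44, 312]) cube([44, 175, 30]);
translate([244, 44, 312]) cube([44, 175, 30]);


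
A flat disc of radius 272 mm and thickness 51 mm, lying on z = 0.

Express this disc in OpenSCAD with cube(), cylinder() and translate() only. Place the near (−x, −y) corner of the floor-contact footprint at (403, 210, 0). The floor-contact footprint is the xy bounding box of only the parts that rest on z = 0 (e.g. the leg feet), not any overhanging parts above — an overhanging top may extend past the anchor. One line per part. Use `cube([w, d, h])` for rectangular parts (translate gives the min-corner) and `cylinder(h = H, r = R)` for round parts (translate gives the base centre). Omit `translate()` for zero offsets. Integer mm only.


translate([675, 482, 0]) cylinder(h = 51, r = 272);


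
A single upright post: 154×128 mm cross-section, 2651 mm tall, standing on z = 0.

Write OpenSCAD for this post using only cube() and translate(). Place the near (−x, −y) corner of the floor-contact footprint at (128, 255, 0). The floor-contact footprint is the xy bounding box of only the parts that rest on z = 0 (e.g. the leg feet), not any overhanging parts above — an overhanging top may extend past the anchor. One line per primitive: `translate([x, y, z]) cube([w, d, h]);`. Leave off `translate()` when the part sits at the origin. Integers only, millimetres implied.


translate([128, 255, 0]) cube([154, 128, 2651]);


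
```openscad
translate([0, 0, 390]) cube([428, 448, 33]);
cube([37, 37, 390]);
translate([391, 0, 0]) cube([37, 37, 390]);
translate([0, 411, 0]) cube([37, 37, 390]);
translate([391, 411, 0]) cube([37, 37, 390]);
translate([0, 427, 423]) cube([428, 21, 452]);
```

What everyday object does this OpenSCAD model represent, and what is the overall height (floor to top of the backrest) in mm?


A chair. The overall height is 875 mm.

A slab on four corner posts with a tall panel at the back — a chair. The seat slab sits at z = 390 with thickness 33, and the 452 mm backrest starts at the seat top, so the overall height is 390 + 33 + 452 = 875 mm.


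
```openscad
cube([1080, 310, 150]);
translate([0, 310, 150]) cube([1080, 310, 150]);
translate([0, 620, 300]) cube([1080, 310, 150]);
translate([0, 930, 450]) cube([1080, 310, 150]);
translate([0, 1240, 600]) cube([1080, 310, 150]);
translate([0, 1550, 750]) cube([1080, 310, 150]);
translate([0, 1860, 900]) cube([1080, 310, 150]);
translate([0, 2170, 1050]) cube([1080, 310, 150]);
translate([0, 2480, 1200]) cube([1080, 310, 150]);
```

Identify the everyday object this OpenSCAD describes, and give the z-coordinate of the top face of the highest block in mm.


A staircase. The total rise is 1350 mm.

9 identical blocks, each offset up and back from the previous — a staircase. Each step is 150 mm tall and there are 9 of them, so the total rise is 9 × 150 = 1350 mm.


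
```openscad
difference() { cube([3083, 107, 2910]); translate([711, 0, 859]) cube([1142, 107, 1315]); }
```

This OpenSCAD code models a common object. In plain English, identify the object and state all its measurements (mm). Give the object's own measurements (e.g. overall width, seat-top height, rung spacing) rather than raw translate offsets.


A wall 3083 mm long (x), 107 mm thick (y), 2910 mm tall, with a rectangular window opening cut through it. The opening is 1142 mm wide and 1315 mm tall; its sill is at z = 859 mm and its near (−x) edge is 711 mm from the wall's −x end. The opening passes through the full wall thickness.


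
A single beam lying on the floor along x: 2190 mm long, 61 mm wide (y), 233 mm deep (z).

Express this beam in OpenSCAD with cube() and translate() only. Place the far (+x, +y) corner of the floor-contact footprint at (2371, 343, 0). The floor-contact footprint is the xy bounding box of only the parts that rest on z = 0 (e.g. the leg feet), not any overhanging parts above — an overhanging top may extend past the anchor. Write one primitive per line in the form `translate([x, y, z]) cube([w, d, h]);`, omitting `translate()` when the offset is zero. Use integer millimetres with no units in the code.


translate([181, 282, 0]) cube([2190, 61, 233]);


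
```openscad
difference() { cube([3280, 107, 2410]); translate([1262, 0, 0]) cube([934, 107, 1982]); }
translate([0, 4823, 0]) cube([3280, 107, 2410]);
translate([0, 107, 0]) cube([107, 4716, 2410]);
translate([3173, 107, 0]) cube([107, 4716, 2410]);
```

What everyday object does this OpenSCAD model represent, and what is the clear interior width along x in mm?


A single room. The interior width is 3066 mm.

Four walls enclosing a rectangle with a door in the front wall — a room. Outside width 3280 minus two 107 mm walls gives 3066 mm.


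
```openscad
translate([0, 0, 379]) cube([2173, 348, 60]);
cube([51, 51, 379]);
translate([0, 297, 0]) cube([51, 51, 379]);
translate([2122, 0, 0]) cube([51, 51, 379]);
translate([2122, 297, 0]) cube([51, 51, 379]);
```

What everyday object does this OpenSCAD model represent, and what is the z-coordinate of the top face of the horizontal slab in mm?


A bench. The seat-top height is 439 mm.

A long slab on four corner posts — a bench. The slab sits at z = 379 with thickness 60, so the top is 379 + 60 = 439 mm.


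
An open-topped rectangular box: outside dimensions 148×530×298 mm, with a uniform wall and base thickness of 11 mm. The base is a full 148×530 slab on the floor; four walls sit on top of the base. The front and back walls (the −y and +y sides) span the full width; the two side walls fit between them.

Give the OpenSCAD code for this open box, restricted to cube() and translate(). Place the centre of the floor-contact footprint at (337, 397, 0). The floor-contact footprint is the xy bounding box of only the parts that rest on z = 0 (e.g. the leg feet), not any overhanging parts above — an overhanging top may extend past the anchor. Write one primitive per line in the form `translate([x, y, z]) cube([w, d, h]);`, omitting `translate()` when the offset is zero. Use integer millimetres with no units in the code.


translate([263, 132, 0]) cube([148, 530, 11]);
translate([263, 132, 11]) cube([148, 11, 287]);
translate([263, 651, 11]) cube([148, 11, 287]);
translate([263, 143, 11]) cube([11, 508, 287]);
translate([400, 143, 11]) cube([11, 508, 287]);


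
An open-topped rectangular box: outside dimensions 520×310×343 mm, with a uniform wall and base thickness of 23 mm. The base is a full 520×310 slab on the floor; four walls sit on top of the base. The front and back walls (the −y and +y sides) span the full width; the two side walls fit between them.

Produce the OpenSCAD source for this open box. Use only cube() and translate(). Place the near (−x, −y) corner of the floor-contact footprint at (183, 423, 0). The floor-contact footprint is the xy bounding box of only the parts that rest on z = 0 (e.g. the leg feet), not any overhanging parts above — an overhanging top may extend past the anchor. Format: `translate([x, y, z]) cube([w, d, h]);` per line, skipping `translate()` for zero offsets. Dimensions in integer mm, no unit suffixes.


translate([183, 423, 0]) cube([520, 310, 23]);
translate([183, 423, 23]) cube([520, 23, 320]);
translate([183, 710, 23]) cube([520, 23, 320]);
translate([183, 446, 23]) cube([23, 264, 320]);
translate([680, 446, 23]) cube([23, 264, 320]);


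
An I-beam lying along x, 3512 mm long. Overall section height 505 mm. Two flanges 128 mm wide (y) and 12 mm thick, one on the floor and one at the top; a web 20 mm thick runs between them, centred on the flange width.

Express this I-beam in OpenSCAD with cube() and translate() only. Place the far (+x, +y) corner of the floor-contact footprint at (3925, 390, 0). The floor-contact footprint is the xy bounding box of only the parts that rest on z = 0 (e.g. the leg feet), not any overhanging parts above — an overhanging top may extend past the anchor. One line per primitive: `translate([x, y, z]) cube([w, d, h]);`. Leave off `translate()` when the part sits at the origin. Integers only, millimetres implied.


translate([413, 262, 0]) cube([3512, 128, 12]);
translate([413, 316, 12]) cube([3512, 20, 481]);
translate([413, 262, 493]) cube([3512, 128, 12]);


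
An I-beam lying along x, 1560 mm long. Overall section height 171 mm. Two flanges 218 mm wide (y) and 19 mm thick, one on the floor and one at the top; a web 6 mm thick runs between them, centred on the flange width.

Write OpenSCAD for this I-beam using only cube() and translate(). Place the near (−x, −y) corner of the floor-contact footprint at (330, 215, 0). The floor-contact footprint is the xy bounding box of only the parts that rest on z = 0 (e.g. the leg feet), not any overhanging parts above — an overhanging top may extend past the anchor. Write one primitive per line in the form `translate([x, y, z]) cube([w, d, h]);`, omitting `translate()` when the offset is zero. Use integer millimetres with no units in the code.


translate([330, 215, 0]) cube([1560, 218, 19]);
translate([330, 321, 19]) cube([1560, 6, 133]);
translate([330, 215, 152]) cube([1560, 218, 19]);


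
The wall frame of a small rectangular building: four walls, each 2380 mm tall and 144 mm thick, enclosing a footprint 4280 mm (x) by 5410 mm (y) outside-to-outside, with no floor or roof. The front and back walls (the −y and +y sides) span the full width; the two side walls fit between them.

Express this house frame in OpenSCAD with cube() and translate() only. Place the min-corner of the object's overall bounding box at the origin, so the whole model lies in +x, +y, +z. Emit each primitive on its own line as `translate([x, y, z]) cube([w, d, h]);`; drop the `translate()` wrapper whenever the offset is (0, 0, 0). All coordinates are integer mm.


cube([4280, 144, 2380]);
translate([0, 5266, 0]) cube([4280, 144, 2380]);
translate([0, 144, 0]) cube([144, 5122, 2380]);
translate([4136, 144, 0]) cube([144, 5122, 2380]);


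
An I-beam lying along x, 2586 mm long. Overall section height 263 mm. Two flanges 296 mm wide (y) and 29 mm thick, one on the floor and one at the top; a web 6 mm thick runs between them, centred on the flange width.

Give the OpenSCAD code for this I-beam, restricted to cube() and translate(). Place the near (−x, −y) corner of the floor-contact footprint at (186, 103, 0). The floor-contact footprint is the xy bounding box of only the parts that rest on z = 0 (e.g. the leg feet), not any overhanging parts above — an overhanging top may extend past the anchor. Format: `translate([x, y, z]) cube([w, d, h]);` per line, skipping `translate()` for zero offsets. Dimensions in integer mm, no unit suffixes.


translate([186, 103, 0]) cube([2586, 296, 29]);
translate([186, 248, 29]) cube([2586, 6, 205]);
translate([186, 103, 234]) cube([2586, 296, 29]);


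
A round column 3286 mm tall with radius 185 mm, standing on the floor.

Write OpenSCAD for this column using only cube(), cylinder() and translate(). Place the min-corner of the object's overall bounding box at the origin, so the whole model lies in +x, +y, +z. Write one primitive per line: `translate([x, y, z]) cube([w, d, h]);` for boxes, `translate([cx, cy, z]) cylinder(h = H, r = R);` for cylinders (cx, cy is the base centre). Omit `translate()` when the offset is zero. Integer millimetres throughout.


translate([185, 185, 0]) cylinder(h = 3286, r = 185);


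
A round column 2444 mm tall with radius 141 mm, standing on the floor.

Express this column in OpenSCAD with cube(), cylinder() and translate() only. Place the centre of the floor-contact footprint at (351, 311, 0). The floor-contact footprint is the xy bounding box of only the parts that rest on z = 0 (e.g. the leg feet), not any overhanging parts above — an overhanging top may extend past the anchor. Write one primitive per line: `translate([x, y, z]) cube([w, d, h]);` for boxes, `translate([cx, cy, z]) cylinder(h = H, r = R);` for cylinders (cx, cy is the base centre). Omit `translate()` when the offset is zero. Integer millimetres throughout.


translate([351, 311, 0]) cylinder(h = 2444, r = 141);


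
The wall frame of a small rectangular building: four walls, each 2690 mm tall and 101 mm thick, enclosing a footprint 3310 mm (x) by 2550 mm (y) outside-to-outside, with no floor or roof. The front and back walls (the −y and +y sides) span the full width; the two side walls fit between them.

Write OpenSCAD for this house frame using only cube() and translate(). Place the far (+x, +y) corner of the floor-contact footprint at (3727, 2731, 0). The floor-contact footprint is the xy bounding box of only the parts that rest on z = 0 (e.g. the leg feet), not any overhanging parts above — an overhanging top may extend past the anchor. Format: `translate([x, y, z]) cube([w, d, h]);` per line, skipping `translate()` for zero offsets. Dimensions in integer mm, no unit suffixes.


translate([417, 181, 0]) cube([3310, 101, 2690]);
translate([417, 2630, 0]) cube([3310, 101, 2690]);
translate([417, 282, 0]) cube([101, 2348, 2690]);
translate([3626, 282, 0]) cube([101, 2348, 2690]);


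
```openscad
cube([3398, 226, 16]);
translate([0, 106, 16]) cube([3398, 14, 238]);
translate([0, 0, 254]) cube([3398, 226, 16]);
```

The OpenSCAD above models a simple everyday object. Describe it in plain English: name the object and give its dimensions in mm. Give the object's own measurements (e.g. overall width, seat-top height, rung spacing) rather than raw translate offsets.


An I-beam lying along x, 3398 mm long. Overall section height 270 mm. Two flanges 226 mm wide (y) and 16 mm thick, one on the floor and one at the top; a web 14 mm thick runs between them, centred on the flange width.


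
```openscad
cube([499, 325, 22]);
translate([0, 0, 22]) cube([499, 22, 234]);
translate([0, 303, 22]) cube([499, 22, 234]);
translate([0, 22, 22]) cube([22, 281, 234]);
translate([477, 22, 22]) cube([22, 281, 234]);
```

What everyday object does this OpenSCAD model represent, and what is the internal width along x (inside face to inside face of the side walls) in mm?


An open box. The internal width is 455 mm.

A 499×325 base slab with four walls standing on it — an open box. The base is 499 mm wide and the walls are 22 mm thick, so the internal width is 499 − 2 × 22 = 455 mm.


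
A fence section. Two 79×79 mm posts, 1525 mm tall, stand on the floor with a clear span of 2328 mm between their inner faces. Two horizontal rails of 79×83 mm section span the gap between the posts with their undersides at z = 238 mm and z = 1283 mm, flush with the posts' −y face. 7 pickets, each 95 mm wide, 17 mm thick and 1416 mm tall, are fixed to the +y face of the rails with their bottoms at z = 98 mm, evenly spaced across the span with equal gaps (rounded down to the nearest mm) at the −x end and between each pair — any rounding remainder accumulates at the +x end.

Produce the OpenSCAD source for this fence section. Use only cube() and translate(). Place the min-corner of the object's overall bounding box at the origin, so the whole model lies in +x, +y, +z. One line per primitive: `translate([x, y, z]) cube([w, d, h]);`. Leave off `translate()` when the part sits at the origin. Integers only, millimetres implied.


cube([79, 79, 1525]);
translate([2407, 0, 0]) cube([79, 79, 1525]);
translate([79, 0, 238]) cube([2328, 79, 83]);
translate([79, 0, 1283]) cube([2328, 79, 83]);
translate([286, 79, 98]) cube([95, 17, 1416]);
translate([588, 79, 98]) cube([95, 17, 1416]);
translate([890, 79, 98]) cube([95, 17, 1416]);
translate([1192, 79, 98]) cube([95, 17, 1416]);
translate([1494, 79, 98]) cube([95, 17, 1416]);
translate([1796, 79, 98]) cube([95, 17, 1416]);
translate([2098, 79, 98]) cube([95, 17, 1416]);


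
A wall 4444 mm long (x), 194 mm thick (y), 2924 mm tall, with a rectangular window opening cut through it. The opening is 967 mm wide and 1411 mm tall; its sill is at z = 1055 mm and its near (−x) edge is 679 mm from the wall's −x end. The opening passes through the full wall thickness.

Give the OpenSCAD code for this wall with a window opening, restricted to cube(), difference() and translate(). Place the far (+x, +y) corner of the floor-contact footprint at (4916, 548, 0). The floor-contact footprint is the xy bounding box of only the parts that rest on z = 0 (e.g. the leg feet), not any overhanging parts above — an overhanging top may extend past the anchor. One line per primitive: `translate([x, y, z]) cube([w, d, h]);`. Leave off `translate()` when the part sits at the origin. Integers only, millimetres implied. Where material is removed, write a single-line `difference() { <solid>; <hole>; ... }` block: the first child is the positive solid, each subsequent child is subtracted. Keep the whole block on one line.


difference() { translate([472, 354, 0]) cube([4444, 194, 2924]); translate([1151, 354, 1055]) cube([967, 194, 1411]); }


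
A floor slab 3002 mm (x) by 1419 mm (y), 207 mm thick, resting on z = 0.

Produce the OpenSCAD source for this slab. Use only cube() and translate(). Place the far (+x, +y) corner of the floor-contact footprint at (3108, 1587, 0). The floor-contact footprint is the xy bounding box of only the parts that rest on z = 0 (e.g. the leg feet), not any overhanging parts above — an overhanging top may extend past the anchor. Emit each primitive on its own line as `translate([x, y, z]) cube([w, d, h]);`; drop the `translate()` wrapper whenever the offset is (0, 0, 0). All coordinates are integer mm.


translate([106, 168, 0]) cube([3002, 1419, 207]);


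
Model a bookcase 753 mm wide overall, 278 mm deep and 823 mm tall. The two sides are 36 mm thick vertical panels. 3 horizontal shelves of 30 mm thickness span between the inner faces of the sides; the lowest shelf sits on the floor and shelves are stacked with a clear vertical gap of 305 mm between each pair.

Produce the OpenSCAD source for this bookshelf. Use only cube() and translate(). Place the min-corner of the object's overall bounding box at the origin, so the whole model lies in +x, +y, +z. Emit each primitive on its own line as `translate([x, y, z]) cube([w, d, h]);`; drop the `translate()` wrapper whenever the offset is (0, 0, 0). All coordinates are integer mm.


cube([36, 278, 823]);
translate([717, 0, 0]) cube([36, 278, 823]);
translate([36, 0, 0]) cube([681, 278, 30]);
translate([36, 0, 335]) cube([681, 278, 30]);
translate([36, 0, 670]) cube([681, 278, 30]);


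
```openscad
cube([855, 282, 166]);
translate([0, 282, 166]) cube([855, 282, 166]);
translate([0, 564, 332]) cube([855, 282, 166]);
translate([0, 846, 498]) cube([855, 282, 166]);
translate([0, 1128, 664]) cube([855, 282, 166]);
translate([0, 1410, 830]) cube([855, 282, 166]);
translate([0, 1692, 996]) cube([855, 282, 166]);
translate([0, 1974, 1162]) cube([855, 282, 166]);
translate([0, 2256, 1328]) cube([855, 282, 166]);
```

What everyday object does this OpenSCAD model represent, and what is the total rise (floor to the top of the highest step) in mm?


A staircase. The total rise is 1494 mm.

9 identical blocks, each offset up and back from the previous — a staircase. Each step is 166 mm tall and there are 9 of them, so the total rise is 9 × 166 = 1494 mm.


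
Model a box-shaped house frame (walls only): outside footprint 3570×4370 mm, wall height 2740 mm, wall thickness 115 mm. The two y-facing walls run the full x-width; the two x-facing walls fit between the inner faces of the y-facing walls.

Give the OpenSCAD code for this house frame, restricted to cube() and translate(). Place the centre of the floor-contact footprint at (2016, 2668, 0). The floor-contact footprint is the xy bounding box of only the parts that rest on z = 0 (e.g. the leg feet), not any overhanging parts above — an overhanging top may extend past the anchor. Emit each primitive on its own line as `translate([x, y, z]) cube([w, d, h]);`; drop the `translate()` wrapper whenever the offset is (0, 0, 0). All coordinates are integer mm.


translate([231, 483, 0]) cube([3570, 115, 2740]);
translate([231, 4738, 0]) cube([3570, 115, 2740]);
translate([231, 598, 0]) cube([115, 4140, 2740]);
translate([3686, 598, 0]) cube([115, 4140, 2740]);


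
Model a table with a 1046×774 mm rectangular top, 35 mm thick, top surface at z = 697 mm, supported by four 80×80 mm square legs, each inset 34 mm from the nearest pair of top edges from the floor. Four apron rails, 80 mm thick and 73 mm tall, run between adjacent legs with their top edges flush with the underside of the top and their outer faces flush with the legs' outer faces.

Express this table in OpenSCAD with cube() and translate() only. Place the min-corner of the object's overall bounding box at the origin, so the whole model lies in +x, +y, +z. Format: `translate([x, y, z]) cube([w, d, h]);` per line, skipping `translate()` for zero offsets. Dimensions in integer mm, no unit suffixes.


// leg_h = 697 - 35 = 662
// apron z = 662 - 73 = 589
translate([0, 0, 662]) cube([1046, 774, 35]);
translate([34, 34, 0]) cube([80, 80, 662]);
translate([932, 34, 0]) cube([80, 80, 662]);
translate([34, 660, 0]) cube([80, 80, 662]);
translate([932, 660, 0]) cube([80, 80, 662]);
translate([114, 34, 589]) cube([818, 80, 73]);
translate([114, 660, 589]) cube([818, 80, 73]);
translate([34, 114, 589]) cube([80, 546, 73]);
translate([932, 114, 589]) cube([80, 546, 73]);


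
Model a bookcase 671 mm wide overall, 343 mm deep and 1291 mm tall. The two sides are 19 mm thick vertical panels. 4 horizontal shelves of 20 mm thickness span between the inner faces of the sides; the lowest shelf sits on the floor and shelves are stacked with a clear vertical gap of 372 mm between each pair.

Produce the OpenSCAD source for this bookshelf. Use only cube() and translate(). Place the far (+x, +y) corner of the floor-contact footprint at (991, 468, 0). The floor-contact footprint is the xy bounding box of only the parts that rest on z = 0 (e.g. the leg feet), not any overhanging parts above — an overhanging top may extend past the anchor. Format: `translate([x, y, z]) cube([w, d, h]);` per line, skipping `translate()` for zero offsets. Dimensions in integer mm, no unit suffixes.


translate([320, 125, 0]) cube([19, 343, 1291]);
translate([972, 125, 0]) cube([19, 343, 1291]);
translate([339, 125, 0]) cube([633, 343, 20]);
translate([339, 125, 392]) cube([633, 343, 20]);
translate([339, 125, 784]) cube([633, 343, 20]);
translate([339, 125, 1176]) cube([633, 343, 20]);


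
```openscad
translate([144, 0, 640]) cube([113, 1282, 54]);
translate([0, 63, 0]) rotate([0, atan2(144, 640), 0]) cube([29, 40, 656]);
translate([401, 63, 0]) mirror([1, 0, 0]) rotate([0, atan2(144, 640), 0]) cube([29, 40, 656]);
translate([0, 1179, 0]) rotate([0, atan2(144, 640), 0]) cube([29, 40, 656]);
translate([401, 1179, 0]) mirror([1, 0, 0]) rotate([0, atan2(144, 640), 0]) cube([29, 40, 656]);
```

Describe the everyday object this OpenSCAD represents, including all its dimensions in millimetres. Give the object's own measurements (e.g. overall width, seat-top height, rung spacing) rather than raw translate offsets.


A sawhorse. A 113×1282×54 mm beam (x, y, z) sits on two A-frame leg pairs. Each pair is two raked legs of 29×40 mm section (40 mm along y) splaying symmetrically in x. Each leg rises 640 mm vertically over 144 mm of horizontal reach and is 656 mm long along its own axis. Every leg's outer bottom edge rests on the floor and its outer top edge meets a bottom edge of the beam — the left legs (tilting toward +x) meet the beam's −x bottom edge, the right legs (their mirror images, tilting toward −x) meet its +x bottom edge — so the leg tops tuck under the beam, the beam's underside is 640 mm above the floor, and the feet are 401 mm apart outside-to-outside with the beam centred between them. The two leg pairs are set in 63 mm from either end of the beam.


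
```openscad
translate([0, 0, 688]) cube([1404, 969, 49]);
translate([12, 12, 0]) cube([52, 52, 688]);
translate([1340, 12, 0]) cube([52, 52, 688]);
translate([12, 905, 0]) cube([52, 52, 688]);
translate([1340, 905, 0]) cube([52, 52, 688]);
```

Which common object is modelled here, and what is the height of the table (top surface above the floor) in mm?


A table. The table height is 737 mm.

A 1404×969×49 slab sits at z = 688 on four 52 mm square posts — a table. The top surface is at 688 + 49 = 737 mm.
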